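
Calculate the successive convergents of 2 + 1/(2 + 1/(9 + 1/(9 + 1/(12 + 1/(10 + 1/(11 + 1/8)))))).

2/1, 5/2, 47/19, 428/173, 5183/2095, 52258/21123, 580021/234448, 4692426/1896707

Using the convergent recurrence p_i = a_i*p_{i-1} + p_{i-2}, q_i = a_i*q_{i-1} + q_{i-2} with p_{-2}=0, p_{-1}=1, q_{-2}=1, q_{-1}=0:
  i=0: a_0=2, p_0 = 2*1 + 0 = 2, q_0 = 2*0 + 1 = 1.
  i=1: a_1=2, p_1 = 2*2 + 1 = 5, q_1 = 2*1 + 0 = 2.
  i=2: a_2=9, p_2 = 9*5 + 2 = 47, q_2 = 9*2 + 1 = 19.
  i=3: a_3=9, p_3 = 9*47 + 5 = 428, q_3 = 9*19 + 2 = 173.
  i=4: a_4=12, p_4 = 12*428 + 47 = 5183, q_4 = 12*173 + 19 = 2095.
  i=5: a_5=10, p_5 = 10*5183 + 428 = 52258, q_5 = 10*2095 + 173 = 21123.
  i=6: a_6=11, p_6 = 11*52258 + 5183 = 580021, q_6 = 11*21123 + 2095 = 234448.
  i=7: a_7=8, p_7 = 8*580021 + 52258 = 4692426, q_7 = 8*234448 + 21123 = 1896707.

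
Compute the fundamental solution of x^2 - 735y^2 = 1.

First expand sqrt(735) as a continued fraction. With x_i = (sqrt(735) + m_i)/d_i and (m_0, d_0) = (0, 1): a_0 = floor(sqrt(735)) = 27, since 27^2 = 729 <= 735 < 784 = 28^2.
Iterate m_{i+1} = d_i*a_i - m_i, d_{i+1} = (735 - m_{i+1}^2)/d_i, a_{i+1} = floor((a_0 + m_{i+1})/d_{i+1}):
  m_1 = 1*27 - 0 = 27, d_1 = (735 - 27^2)/1 = 6/1 = 6, a_1 = floor((27 + 27)/6) = 9.
  m_2 = 6*9 - 27 = 27, d_2 = (735 - 27^2)/6 = 6/6 = 1, a_2 = floor((27 + 27)/1) = 54.
  m_3 = 1*54 - 27 = 27, d_3 = (735 - 27^2)/1 = 6/1 = 6: (m_3, d_3) = (m_1, d_1) = (27, 6), so from here the quotients repeat a_1, a_2; the period length is 2.
So sqrt(735) = [27; (9, 54)] with period length k = 2.
k is even, so the fundamental solution of x^2 - 735y^2 = 1 is (p_{k-1}, q_{k-1}) = (p_1, q_1); compute convergents through index 1.
Convergents (p_i = a_i*p_{i-1} + p_{i-2}, q_i = a_i*q_{i-1} + q_{i-2} with p_{-2}=0, p_{-1}=1, q_{-2}=1, q_{-1}=0):
  i=0: a_0=27, p_0 = 27*1 + 0 = 27, q_0 = 27*0 + 1 = 1.
  i=1: a_1=9, p_1 = 9*27 + 1 = 244, q_1 = 9*1 + 0 = 9.
Check: 244^2 - 735*9^2 = 59536 - 59535 = 1, so (x, y) = (244, 9) solves the equation, and by the theorem it is the least positive solution.

(x, y) = (244, 9)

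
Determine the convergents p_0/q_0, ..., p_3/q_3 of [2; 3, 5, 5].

Using the convergent recurrence p_i = a_i*p_{i-1} + p_{i-2}, q_i = a_i*q_{i-1} + q_{i-2} with p_{-2}=0, p_{-1}=1, q_{-2}=1, q_{-1}=0:
  i=0: a_0=2, p_0 = 2*1 + 0 = 2, q_0 = 2*0 + 1 = 1.
  i=1: a_1=3, p_1 = 3*2 + 1 = 7, q_1 = 3*1 + 0 = 3.
  i=2: a_2=5, p_2 = 5*7 + 2 = 37, q_2 = 5*3 + 1 = 16.
  i=3: a_3=5, p_3 = 5*37 + 7 = 192, q_3 = 5*16 + 3 = 83.

2/1, 7/3, 37/16, 192/83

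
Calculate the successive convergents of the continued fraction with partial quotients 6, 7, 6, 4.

6/1, 43/7, 264/43, 1099/179

Using the convergent recurrence p_i = a_i*p_{i-1} + p_{i-2}, q_i = a_i*q_{i-1} + q_{i-2} with p_{-2}=0, p_{-1}=1, q_{-2}=1, q_{-1}=0:
  i=0: a_0=6, p_0 = 6*1 + 0 = 6, q_0 = 6*0 + 1 = 1.
  i=1: a_1=7, p_1 = 7*6 + 1 = 43, q_1 = 7*1 + 0 = 7.
  i=2: a_2=6, p_2 = 6*43 + 6 = 264, q_2 = 6*7 + 1 = 43.
  i=3: a_3=4, p_3 = 4*264 + 43 = 1099, q_3 = 4*43 + 7 = 179.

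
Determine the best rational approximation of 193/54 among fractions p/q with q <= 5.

18/5

Expand x = 193/54 as a continued fraction with the Euclidean algorithm:
  193 = 3*54 + 31, so a_0 = 3.
  54 = 1*31 + 23, so a_1 = 1.
  31 = 1*23 + 8, so a_2 = 1.
  23 = 2*8 + 7, so a_3 = 2.
  8 = 1*7 + 1, so a_4 = 1.
  7 = 7*1 + 0, so a_5 = 7.
so x = [3; 1, 1, 2, 1, 7].
Convergents (p_i = a_i*p_{i-1} + p_{i-2}, q_i = a_i*q_{i-1} + q_{i-2} with p_{-2}=0, p_{-1}=1, q_{-2}=1, q_{-1}=0), until the denominator exceeds 5:
  i=0: a_0=3, p_0 = 3*1 + 0 = 3, q_0 = 3*0 + 1 = 1.
  i=1: a_1=1, p_1 = 1*3 + 1 = 4, q_1 = 1*1 + 0 = 1.
  i=2: a_2=1, p_2 = 1*4 + 3 = 7, q_2 = 1*1 + 1 = 2.
  i=3: a_3=2, p_3 = 2*7 + 4 = 18, q_3 = 2*2 + 1 = 5.
  i=4: a_4=1, p_4 = 1*18 + 7 = 25, q_4 = 1*5 + 2 = 7.
q_4 = 7 > 5, so the last convergent with denominator <= 5 is p_3/q_3 = 18/5.
The closest fraction with denominator <= 5 is either p_3/q_3 or the intermediate fraction (k*p_3 + p_2)/(k*q_3 + q_2) with the largest k >= 1 whose denominator stays <= 5; these approach x as k grows, and every other convergent or intermediate fraction in range is farther away.
Largest k: floor((5 - q_2)/q_3) = floor((5 - 2)/5) = 0.
Since k = 0, no intermediate fraction beyond p_3/q_3 has denominator <= 5, so the convergent 18/5 is the closest (its error is |193*5 - 18*54|/(54*5) = 7/270).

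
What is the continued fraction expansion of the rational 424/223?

Run the Euclidean algorithm on 424 and 223; the successive quotients are the partial quotients a_0, a_1, ... (each step inverts the fractional part left over by the previous one):
  424 = 1*223 + 201, so a_0 = 1.
  223 = 1*201 + 22, so a_1 = 1.
  201 = 9*22 + 3, so a_2 = 9.
  22 = 7*3 + 1, so a_3 = 7.
  3 = 3*1 + 0, so a_4 = 3.
The remainder reaches 0 after 5 divisions, so the expansion has 5 partial quotients, read off in order.

[1; 1, 9, 7, 3]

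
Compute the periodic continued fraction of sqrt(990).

Write x_i = (sqrt(990) + m_i)/d_i with (m_0, d_0) = (0, 1). a_0 = floor(sqrt(990)) = 31, since 31^2 = 961 <= 990 < 1024 = 32^2.
Iterate m_{i+1} = d_i*a_i - m_i, d_{i+1} = (990 - m_{i+1}^2)/d_i, a_{i+1} = floor((a_0 + m_{i+1})/d_{i+1}):
  m_1 = 1*31 - 0 = 31, d_1 = (990 - 31^2)/1 = 29/1 = 29, a_1 = floor((31 + 31)/29) = 2.
  m_2 = 29*2 - 31 = 27, d_2 = (990 - 27^2)/29 = 261/29 = 9, a_2 = floor((31 + 27)/9) = 6.
  m_3 = 9*6 - 27 = 27, d_3 = (990 - 27^2)/9 = 261/9 = 29, a_3 = floor((31 + 27)/29) = 2.
  m_4 = 29*2 - 27 = 31, d_4 = (990 - 31^2)/29 = 29/29 = 1, a_4 = floor((31 + 31)/1) = 62.
  m_5 = 1*62 - 31 = 31, d_5 = (990 - 31^2)/1 = 29/1 = 29: (m_5, d_5) = (m_1, d_1) = (31, 29), so from here the quotients repeat a_1, ..., a_4; the period length is 4.
Hence the expansion of sqrt(990) is a_0 = 31 followed by the repeating block 2, 6, 2, 62 (period 4).

[31; (2, 6, 2, 62)]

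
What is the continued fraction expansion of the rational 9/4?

[2; 4]

Run the Euclidean algorithm on 9 and 4; the successive quotients are the partial quotients a_0, a_1, ... (each step inverts the fractional part left over by the previous one):
  9 = 2*4 + 1, so a_0 = 2.
  4 = 4*1 + 0, so a_1 = 4.
The remainder reaches 0 after 2 divisions, so the expansion has 2 partial quotients, read off in order.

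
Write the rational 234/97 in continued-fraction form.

Run the Euclidean algorithm on 234 and 97; the successive quotients are the partial quotients a_0, a_1, ... (each step inverts the fractional part left over by the previous one):
  234 = 2*97 + 40, so a_0 = 2.
  97 = 2*40 + 17, so a_1 = 2.
  40 = 2*17 + 6, so a_2 = 2.
  17 = 2*6 + 5, so a_3 = 2.
  6 = 1*5 + 1, so a_4 = 1.
  5 = 5*1 + 0, so a_5 = 5.
The remainder reaches 0 after 6 divisions, so the expansion has 6 partial quotients, read off in order.

[2; 2, 2, 2, 1, 5]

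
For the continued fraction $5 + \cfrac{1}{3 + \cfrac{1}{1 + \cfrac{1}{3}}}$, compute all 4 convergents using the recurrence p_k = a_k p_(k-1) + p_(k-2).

Using the convergent recurrence p_i = a_i*p_{i-1} + p_{i-2}, q_i = a_i*q_{i-1} + q_{i-2} with p_{-2}=0, p_{-1}=1, q_{-2}=1, q_{-1}=0:
  i=0: a_0=5, p_0 = 5*1 + 0 = 5, q_0 = 5*0 + 1 = 1.
  i=1: a_1=3, p_1 = 3*5 + 1 = 16, q_1 = 3*1 + 0 = 3.
  i=2: a_2=1, p_2 = 1*16 + 5 = 21, q_2 = 1*3 + 1 = 4.
  i=3: a_3=3, p_3 = 3*21 + 16 = 79, q_3 = 3*4 + 3 = 15.

5/1, 16/3, 21/4, 79/15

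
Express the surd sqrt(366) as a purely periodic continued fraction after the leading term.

Write x_i = (sqrt(366) + m_i)/d_i with (m_0, d_0) = (0, 1). a_0 = floor(sqrt(366)) = 19, since 19^2 = 361 <= 366 < 400 = 20^2.
Iterate m_{i+1} = d_i*a_i - m_i, d_{i+1} = (366 - m_{i+1}^2)/d_i, a_{i+1} = floor((a_0 + m_{i+1})/d_{i+1}):
  m_1 = 1*19 - 0 = 19, d_1 = (366 - 19^2)/1 = 5/1 = 5, a_1 = floor((19 + 19)/5) = 7.
  m_2 = 5*7 - 19 = 16, d_2 = (366 - 16^2)/5 = 110/5 = 22, a_2 = floor((19 + 16)/22) = 1.
  m_3 = 22*1 - 16 = 6, d_3 = (366 - 6^2)/22 = 330/22 = 15, a_3 = floor((19 + 6)/15) = 1.
  m_4 = 15*1 - 6 = 9, d_4 = (366 - 9^2)/15 = 285/15 = 19, a_4 = floor((19 + 9)/19) = 1.
  m_5 = 19*1 - 9 = 10, d_5 = (366 - 10^2)/19 = 266/19 = 14, a_5 = floor((19 + 10)/14) = 2.
  m_6 = 14*2 - 10 = 18, d_6 = (366 - 18^2)/14 = 42/14 = 3, a_6 = floor((19 + 18)/3) = 12.
  m_7 = 3*12 - 18 = 18, d_7 = (366 - 18^2)/3 = 42/3 = 14, a_7 = floor((19 + 18)/14) = 2.
  m_8 = 14*2 - 18 = 10, d_8 = (366 - 10^2)/14 = 266/14 = 19, a_8 = floor((19 + 10)/19) = 1.
  m_9 = 19*1 - 10 = 9, d_9 = (366 - 9^2)/19 = 285/19 = 15, a_9 = floor((19 + 9)/15) = 1.
  m_10 = 15*1 - 9 = 6, d_10 = (366 - 6^2)/15 = 330/15 = 22, a_10 = floor((19 + 6)/22) = 1.
  m_11 = 22*1 - 6 = 16, d_11 = (366 - 16^2)/22 = 110/22 = 5, a_11 = floor((19 + 16)/5) = 7.
  m_12 = 5*7 - 16 = 19, d_12 = (366 - 19^2)/5 = 5/5 = 1, a_12 = floor((19 + 19)/1) = 38.
  m_13 = 1*38 - 19 = 19, d_13 = (366 - 19^2)/1 = 5/1 = 5: (m_13, d_13) = (m_1, d_1) = (19, 5), so from here the quotients repeat a_1, ..., a_12; the period length is 12.
Hence the expansion of sqrt(366) is a_0 = 19 followed by the repeating block 7, 1, 1, 1, 2, 12, 2, 1, 1, 1, 7, 38 (period 12).

[19; (7, 1, 1, 1, 2, 12, 2, 1, 1, 1, 7, 38)]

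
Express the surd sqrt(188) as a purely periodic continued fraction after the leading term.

Write x_i = (sqrt(188) + m_i)/d_i with (m_0, d_0) = (0, 1). a_0 = floor(sqrt(188)) = 13, since 13^2 = 169 <= 188 < 196 = 14^2.
Iterate m_{i+1} = d_i*a_i - m_i, d_{i+1} = (188 - m_{i+1}^2)/d_i, a_{i+1} = floor((a_0 + m_{i+1})/d_{i+1}):
  m_1 = 1*13 - 0 = 13, d_1 = (188 - 13^2)/1 = 19/1 = 19, a_1 = floor((13 + 13)/19) = 1.
  m_2 = 19*1 - 13 = 6, d_2 = (188 - 6^2)/19 = 152/19 = 8, a_2 = floor((13 + 6)/8) = 2.
  m_3 = 8*2 - 6 = 10, d_3 = (188 - 10^2)/8 = 88/8 = 11, a_3 = floor((13 + 10)/11) = 2.
  m_4 = 11*2 - 10 = 12, d_4 = (188 - 12^2)/11 = 44/11 = 4, a_4 = floor((13 + 12)/4) = 6.
  m_5 = 4*6 - 12 = 12, d_5 = (188 - 12^2)/4 = 44/4 = 11, a_5 = floor((13 + 12)/11) = 2.
  m_6 = 11*2 - 12 = 10, d_6 = (188 - 10^2)/11 = 88/11 = 8, a_6 = floor((13 + 10)/8) = 2.
  m_7 = 8*2 - 10 = 6, d_7 = (188 - 6^2)/8 = 152/8 = 19, a_7 = floor((13 + 6)/19) = 1.
  m_8 = 19*1 - 6 = 13, d_8 = (188 - 13^2)/19 = 19/19 = 1, a_8 = floor((13 + 13)/1) = 26.
  m_9 = 1*26 - 13 = 13, d_9 = (188 - 13^2)/1 = 19/1 = 19: (m_9, d_9) = (m_1, d_1) = (13, 19), so from here the quotients repeat a_1, ..., a_8; the period length is 8.
Hence the expansion of sqrt(188) is a_0 = 13 followed by the repeating block 1, 2, 2, 6, 2, 2, 1, 26 (period 8).

[13; (1, 2, 2, 6, 2, 2, 1, 26)]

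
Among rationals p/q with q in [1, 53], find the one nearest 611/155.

205/52

Expand x = 611/155 as a continued fraction with the Euclidean algorithm:
  611 = 3*155 + 146, so a_0 = 3.
  155 = 1*146 + 9, so a_1 = 1.
  146 = 16*9 + 2, so a_2 = 16.
  9 = 4*2 + 1, so a_3 = 4.
  2 = 2*1 + 0, so a_4 = 2.
so x = [3; 1, 16, 4, 2].
Convergents (p_i = a_i*p_{i-1} + p_{i-2}, q_i = a_i*q_{i-1} + q_{i-2} with p_{-2}=0, p_{-1}=1, q_{-2}=1, q_{-1}=0), until the denominator exceeds 53:
  i=0: a_0=3, p_0 = 3*1 + 0 = 3, q_0 = 3*0 + 1 = 1.
  i=1: a_1=1, p_1 = 1*3 + 1 = 4, q_1 = 1*1 + 0 = 1.
  i=2: a_2=16, p_2 = 16*4 + 3 = 67, q_2 = 16*1 + 1 = 17.
  i=3: a_3=4, p_3 = 4*67 + 4 = 272, q_3 = 4*17 + 1 = 69.
q_3 = 69 > 53, so the last convergent with denominator <= 53 is p_2/q_2 = 67/17.
The closest fraction with denominator <= 53 is either p_2/q_2 or the intermediate fraction (k*p_2 + p_1)/(k*q_2 + q_1) with the largest k >= 1 whose denominator stays <= 53; these approach x as k grows, and every other convergent or intermediate fraction in range is farther away.
Largest k: floor((53 - q_1)/q_2) = floor((53 - 1)/17) = 3.
That gives (3*67 + 4)/(3*17 + 1) = 205/52.
Compare the errors: |x - 67/17| = |611*17 - 67*155|/(155*17) = 2/2635, and |x - 205/52| = |611*52 - 205*155|/(155*52) = 3/8060.
Cross-multiplying, 3*2635 = 7905 < 16120 = 2*8060, so 3/8060 is smaller: the intermediate fraction 205/52 is closer to x than 67/17.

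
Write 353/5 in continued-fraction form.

Run the Euclidean algorithm on 353 and 5; the successive quotients are the partial quotients a_0, a_1, ... (each step inverts the fractional part left over by the previous one):
  353 = 70*5 + 3, so a_0 = 70.
  5 = 1*3 + 2, so a_1 = 1.
  3 = 1*2 + 1, so a_2 = 1.
  2 = 2*1 + 0, so a_3 = 2.
The remainder reaches 0 after 4 divisions, so the expansion has 4 partial quotients, read off in order.

[70; 1, 1, 2]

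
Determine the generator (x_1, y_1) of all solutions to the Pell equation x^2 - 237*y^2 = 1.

(x, y) = (228151, 14820)

First expand sqrt(237) as a continued fraction. With x_i = (sqrt(237) + m_i)/d_i and (m_0, d_0) = (0, 1): a_0 = floor(sqrt(237)) = 15, since 15^2 = 225 <= 237 < 256 = 16^2.
Iterate m_{i+1} = d_i*a_i - m_i, d_{i+1} = (237 - m_{i+1}^2)/d_i, a_{i+1} = floor((a_0 + m_{i+1})/d_{i+1}):
  m_1 = 1*15 - 0 = 15, d_1 = (237 - 15^2)/1 = 12/1 = 12, a_1 = floor((15 + 15)/12) = 2.
  m_2 = 12*2 - 15 = 9, d_2 = (237 - 9^2)/12 = 156/12 = 13, a_2 = floor((15 + 9)/13) = 1.
  m_3 = 13*1 - 9 = 4, d_3 = (237 - 4^2)/13 = 221/13 = 17, a_3 = floor((15 + 4)/17) = 1.
  m_4 = 17*1 - 4 = 13, d_4 = (237 - 13^2)/17 = 68/17 = 4, a_4 = floor((15 + 13)/4) = 7.
  m_5 = 4*7 - 13 = 15, d_5 = (237 - 15^2)/4 = 12/4 = 3, a_5 = floor((15 + 15)/3) = 10.
  m_6 = 3*10 - 15 = 15, d_6 = (237 - 15^2)/3 = 12/3 = 4, a_6 = floor((15 + 15)/4) = 7.
  m_7 = 4*7 - 15 = 13, d_7 = (237 - 13^2)/4 = 68/4 = 17, a_7 = floor((15 + 13)/17) = 1.
  m_8 = 17*1 - 13 = 4, d_8 = (237 - 4^2)/17 = 221/17 = 13, a_8 = floor((15 + 4)/13) = 1.
  m_9 = 13*1 - 4 = 9, d_9 = (237 - 9^2)/13 = 156/13 = 12, a_9 = floor((15 + 9)/12) = 2.
  m_10 = 12*2 - 9 = 15, d_10 = (237 - 15^2)/12 = 12/12 = 1, a_10 = floor((15 + 15)/1) = 30.
  m_11 = 1*30 - 15 = 15, d_11 = (237 - 15^2)/1 = 12/1 = 12: (m_11, d_11) = (m_1, d_1) = (15, 12), so from here the quotients repeat a_1, ..., a_10; the period length is 10.
So sqrt(237) = [15; (2, 1, 1, 7, 10, 7, 1, 1, 2, 30)] with period length k = 10.
k is even, so the fundamental solution of x^2 - 237y^2 = 1 is (p_{k-1}, q_{k-1}) = (p_9, q_9); compute convergents through index 9.
Convergents (p_i = a_i*p_{i-1} + p_{i-2}, q_i = a_i*q_{i-1} + q_{i-2} with p_{-2}=0, p_{-1}=1, q_{-2}=1, q_{-1}=0):
  i=0: a_0=15, p_0 = 15*1 + 0 = 15, q_0 = 15*0 + 1 = 1.
  i=1: a_1=2, p_1 = 2*15 + 1 = 31, q_1 = 2*1 + 0 = 2.
  i=2: a_2=1, p_2 = 1*31 + 15 = 46, q_2 = 1*2 + 1 = 3.
  i=3: a_3=1, p_3 = 1*46 + 31 = 77, q_3 = 1*3 + 2 = 5.
  i=4: a_4=7, p_4 = 7*77 + 46 = 585, q_4 = 7*5 + 3 = 38.
  i=5: a_5=10, p_5 = 10*585 + 77 = 5927, q_5 = 10*38 + 5 = 385.
  i=6: a_6=7, p_6 = 7*5927 + 585 = 42074, q_6 = 7*385 + 38 = 2733.
  i=7: a_7=1, p_7 = 1*42074 + 5927 = 48001, q_7 = 1*2733 + 385 = 3118.
  i=8: a_8=1, p_8 = 1*48001 + 42074 = 90075, q_8 = 1*3118 + 2733 = 5851.
  i=9: a_9=2, p_9 = 2*90075 + 48001 = 228151, q_9 = 2*5851 + 3118 = 14820.
Check: 228151^2 - 237*14820^2 = 52052878801 - 52052878800 = 1, so (x, y) = (228151, 14820) solves the equation, and by the theorem it is the least positive solution.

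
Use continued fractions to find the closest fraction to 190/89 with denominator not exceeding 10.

15/7

Expand x = 190/89 as a continued fraction with the Euclidean algorithm:
  190 = 2*89 + 12, so a_0 = 2.
  89 = 7*12 + 5, so a_1 = 7.
  12 = 2*5 + 2, so a_2 = 2.
  5 = 2*2 + 1, so a_3 = 2.
  2 = 2*1 + 0, so a_4 = 2.
so x = [2; 7, 2, 2, 2].
Convergents (p_i = a_i*p_{i-1} + p_{i-2}, q_i = a_i*q_{i-1} + q_{i-2} with p_{-2}=0, p_{-1}=1, q_{-2}=1, q_{-1}=0), until the denominator exceeds 10:
  i=0: a_0=2, p_0 = 2*1 + 0 = 2, q_0 = 2*0 + 1 = 1.
  i=1: a_1=7, p_1 = 7*2 + 1 = 15, q_1 = 7*1 + 0 = 7.
  i=2: a_2=2, p_2 = 2*15 + 2 = 32, q_2 = 2*7 + 1 = 15.
q_2 = 15 > 10, so the last convergent with denominator <= 10 is p_1/q_1 = 15/7.
The closest fraction with denominator <= 10 is either p_1/q_1 or the intermediate fraction (k*p_1 + p_0)/(k*q_1 + q_0) with the largest k >= 1 whose denominator stays <= 10; these approach x as k grows, and every other convergent or intermediate fraction in range is farther away.
Largest k: floor((10 - q_0)/q_1) = floor((10 - 1)/7) = 1.
That gives (1*15 + 2)/(1*7 + 1) = 17/8.
Compare the errors: |x - 15/7| = |190*7 - 15*89|/(89*7) = 5/623, and |x - 17/8| = |190*8 - 17*89|/(89*8) = 7/712.
Cross-multiplying, 5*712 = 3560 < 4361 = 7*623, so 5/623 is smaller: the convergent 15/7 is closer to x than 17/8.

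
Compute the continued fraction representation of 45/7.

Run the Euclidean algorithm on 45 and 7; the successive quotients are the partial quotients a_0, a_1, ... (each step inverts the fractional part left over by the previous one):
  45 = 6*7 + 3, so a_0 = 6.
  7 = 2*3 + 1, so a_1 = 2.
  3 = 3*1 + 0, so a_2 = 3.
The remainder reaches 0 after 3 divisions, so the expansion has 3 partial quotients, read off in order.

[6; 2, 3]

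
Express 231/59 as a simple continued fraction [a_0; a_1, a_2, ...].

[3; 1, 10, 1, 4]

Run the Euclidean algorithm on 231 and 59; the successive quotients are the partial quotients a_0, a_1, ... (each step inverts the fractional part left over by the previous one):
  231 = 3*59 + 54, so a_0 = 3.
  59 = 1*54 + 5, so a_1 = 1.
  54 = 10*5 + 4, so a_2 = 10.
  5 = 1*4 + 1, so a_3 = 1.
  4 = 4*1 + 0, so a_4 = 4.
The remainder reaches 0 after 5 divisions, so the expansion has 5 partial quotients, read off in order.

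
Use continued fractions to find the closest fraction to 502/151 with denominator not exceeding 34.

113/34

Expand x = 502/151 as a continued fraction with the Euclidean algorithm:
  502 = 3*151 + 49, so a_0 = 3.
  151 = 3*49 + 4, so a_1 = 3.
  49 = 12*4 + 1, so a_2 = 12.
  4 = 4*1 + 0, so a_3 = 4.
so x = [3; 3, 12, 4].
Convergents (p_i = a_i*p_{i-1} + p_{i-2}, q_i = a_i*q_{i-1} + q_{i-2} with p_{-2}=0, p_{-1}=1, q_{-2}=1, q_{-1}=0), until the denominator exceeds 34:
  i=0: a_0=3, p_0 = 3*1 + 0 = 3, q_0 = 3*0 + 1 = 1.
  i=1: a_1=3, p_1 = 3*3 + 1 = 10, q_1 = 3*1 + 0 = 3.
  i=2: a_2=12, p_2 = 12*10 + 3 = 123, q_2 = 12*3 + 1 = 37.
q_2 = 37 > 34, so the last convergent with denominator <= 34 is p_1/q_1 = 10/3.
The closest fraction with denominator <= 34 is either p_1/q_1 or the intermediate fraction (k*p_1 + p_0)/(k*q_1 + q_0) with the largest k >= 1 whose denominator stays <= 34; these approach x as k grows, and every other convergent or intermediate fraction in range is farther away.
Largest k: floor((34 - q_0)/q_1) = floor((34 - 1)/3) = 11.
That gives (11*10 + 3)/(11*3 + 1) = 113/34.
Compare the errors: |x - 10/3| = |502*3 - 10*151|/(151*3) = 4/453, and |x - 113/34| = |502*34 - 113*151|/(151*34) = 5/5134.
Cross-multiplying, 5*453 = 2265 < 20536 = 4*5134, so 5/5134 is smaller: the intermediate fraction 113/34 is closer to x than 10/3.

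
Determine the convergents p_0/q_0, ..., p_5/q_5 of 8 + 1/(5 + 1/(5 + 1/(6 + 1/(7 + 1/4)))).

8/1, 41/5, 213/26, 1319/161, 9446/1153, 39103/4773

Using the convergent recurrence p_i = a_i*p_{i-1} + p_{i-2}, q_i = a_i*q_{i-1} + q_{i-2} with p_{-2}=0, p_{-1}=1, q_{-2}=1, q_{-1}=0:
  i=0: a_0=8, p_0 = 8*1 + 0 = 8, q_0 = 8*0 + 1 = 1.
  i=1: a_1=5, p_1 = 5*8 + 1 = 41, q_1 = 5*1 + 0 = 5.
  i=2: a_2=5, p_2 = 5*41 + 8 = 213, q_2 = 5*5 + 1 = 26.
  i=3: a_3=6, p_3 = 6*213 + 41 = 1319, q_3 = 6*26 + 5 = 161.
  i=4: a_4=7, p_4 = 7*1319 + 213 = 9446, q_4 = 7*161 + 26 = 1153.
  i=5: a_5=4, p_5 = 4*9446 + 1319 = 39103, q_5 = 4*1153 + 161 = 4773.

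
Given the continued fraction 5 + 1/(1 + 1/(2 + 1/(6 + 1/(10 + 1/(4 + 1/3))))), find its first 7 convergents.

5/1, 6/1, 17/3, 108/19, 1097/193, 4496/791, 14585/2566

Using the convergent recurrence p_i = a_i*p_{i-1} + p_{i-2}, q_i = a_i*q_{i-1} + q_{i-2} with p_{-2}=0, p_{-1}=1, q_{-2}=1, q_{-1}=0:
  i=0: a_0=5, p_0 = 5*1 + 0 = 5, q_0 = 5*0 + 1 = 1.
  i=1: a_1=1, p_1 = 1*5 + 1 = 6, q_1 = 1*1 + 0 = 1.
  i=2: a_2=2, p_2 = 2*6 + 5 = 17, q_2 = 2*1 + 1 = 3.
  i=3: a_3=6, p_3 = 6*17 + 6 = 108, q_3 = 6*3 + 1 = 19.
  i=4: a_4=10, p_4 = 10*108 + 17 = 1097, q_4 = 10*19 + 3 = 193.
  i=5: a_5=4, p_5 = 4*1097 + 108 = 4496, q_5 = 4*193 + 19 = 791.
  i=6: a_6=3, p_6 = 3*4496 + 1097 = 14585, q_6 = 3*791 + 193 = 2566.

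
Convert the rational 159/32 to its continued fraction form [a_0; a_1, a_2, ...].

[4; 1, 31]

Run the Euclidean algorithm on 159 and 32; the successive quotients are the partial quotients a_0, a_1, ... (each step inverts the fractional part left over by the previous one):
  159 = 4*32 + 31, so a_0 = 4.
  32 = 1*31 + 1, so a_1 = 1.
  31 = 31*1 + 0, so a_2 = 31.
The remainder reaches 0 after 3 divisions, so the expansion has 3 partial quotients, read off in order.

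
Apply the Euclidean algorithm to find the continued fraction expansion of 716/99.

Run the Euclidean algorithm on 716 and 99; the successive quotients are the partial quotients a_0, a_1, ... (each step inverts the fractional part left over by the previous one):
  716 = 7*99 + 23, so a_0 = 7.
  99 = 4*23 + 7, so a_1 = 4.
  23 = 3*7 + 2, so a_2 = 3.
  7 = 3*2 + 1, so a_3 = 3.
  2 = 2*1 + 0, so a_4 = 2.
The remainder reaches 0 after 5 divisions, so the expansion has 5 partial quotients, read off in order.

[7; 4, 3, 3, 2]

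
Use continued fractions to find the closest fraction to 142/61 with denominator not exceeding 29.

7/3

Expand x = 142/61 as a continued fraction with the Euclidean algorithm:
  142 = 2*61 + 20, so a_0 = 2.
  61 = 3*20 + 1, so a_1 = 3.
  20 = 20*1 + 0, so a_2 = 20.
so x = [2; 3, 20].
Convergents (p_i = a_i*p_{i-1} + p_{i-2}, q_i = a_i*q_{i-1} + q_{i-2} with p_{-2}=0, p_{-1}=1, q_{-2}=1, q_{-1}=0), until the denominator exceeds 29:
  i=0: a_0=2, p_0 = 2*1 + 0 = 2, q_0 = 2*0 + 1 = 1.
  i=1: a_1=3, p_1 = 3*2 + 1 = 7, q_1 = 3*1 + 0 = 3.
  i=2: a_2=20, p_2 = 20*7 + 2 = 142, q_2 = 20*3 + 1 = 61.
q_2 = 61 > 29, so the last convergent with denominator <= 29 is p_1/q_1 = 7/3.
The closest fraction with denominator <= 29 is either p_1/q_1 or the intermediate fraction (k*p_1 + p_0)/(k*q_1 + q_0) with the largest k >= 1 whose denominator stays <= 29; these approach x as k grows, and every other convergent or intermediate fraction in range is farther away.
Largest k: floor((29 - q_0)/q_1) = floor((29 - 1)/3) = 9.
That gives (9*7 + 2)/(9*3 + 1) = 65/28.
Compare the errors: |x - 7/3| = |142*3 - 7*61|/(61*3) = 1/183, and |x - 65/28| = |142*28 - 65*61|/(61*28) = 11/1708.
Cross-multiplying, 1*1708 = 1708 < 2013 = 11*183, so 1/183 is smaller: the convergent 7/3 is closer to x than 65/28.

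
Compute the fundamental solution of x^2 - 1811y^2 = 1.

(x, y) = (146690, 3447)

First expand sqrt(1811) as a continued fraction. With x_i = (sqrt(1811) + m_i)/d_i and (m_0, d_0) = (0, 1): a_0 = floor(sqrt(1811)) = 42, since 42^2 = 1764 <= 1811 < 1849 = 43^2.
Iterate m_{i+1} = d_i*a_i - m_i, d_{i+1} = (1811 - m_{i+1}^2)/d_i, a_{i+1} = floor((a_0 + m_{i+1})/d_{i+1}):
  m_1 = 1*42 - 0 = 42, d_1 = (1811 - 42^2)/1 = 47/1 = 47, a_1 = floor((42 + 42)/47) = 1.
  m_2 = 47*1 - 42 = 5, d_2 = (1811 - 5^2)/47 = 1786/47 = 38, a_2 = floor((42 + 5)/38) = 1.
  m_3 = 38*1 - 5 = 33, d_3 = (1811 - 33^2)/38 = 722/38 = 19, a_3 = floor((42 + 33)/19) = 3.
  m_4 = 19*3 - 33 = 24, d_4 = (1811 - 24^2)/19 = 1235/19 = 65, a_4 = floor((42 + 24)/65) = 1.
  m_5 = 65*1 - 24 = 41, d_5 = (1811 - 41^2)/65 = 130/65 = 2, a_5 = floor((42 + 41)/2) = 41.
  m_6 = 2*41 - 41 = 41, d_6 = (1811 - 41^2)/2 = 130/2 = 65, a_6 = floor((42 + 41)/65) = 1.
  m_7 = 65*1 - 41 = 24, d_7 = (1811 - 24^2)/65 = 1235/65 = 19, a_7 = floor((42 + 24)/19) = 3.
  m_8 = 19*3 - 24 = 33, d_8 = (1811 - 33^2)/19 = 722/19 = 38, a_8 = floor((42 + 33)/38) = 1.
  m_9 = 38*1 - 33 = 5, d_9 = (1811 - 5^2)/38 = 1786/38 = 47, a_9 = floor((42 + 5)/47) = 1.
  m_10 = 47*1 - 5 = 42, d_10 = (1811 - 42^2)/47 = 47/47 = 1, a_10 = floor((42 + 42)/1) = 84.
  m_11 = 1*84 - 42 = 42, d_11 = (1811 - 42^2)/1 = 47/1 = 47: (m_11, d_11) = (m_1, d_1) = (42, 47), so from here the quotients repeat a_1, ..., a_10; the period length is 10.
So sqrt(1811) = [42; (1, 1, 3, 1, 41, 1, 3, 1, 1, 84)] with period length k = 10.
k is even, so the fundamental solution of x^2 - 1811y^2 = 1 is (p_{k-1}, q_{k-1}) = (p_9, q_9); compute convergents through index 9.
Convergents (p_i = a_i*p_{i-1} + p_{i-2}, q_i = a_i*q_{i-1} + q_{i-2} with p_{-2}=0, p_{-1}=1, q_{-2}=1, q_{-1}=0):
  i=0: a_0=42, p_0 = 42*1 + 0 = 42, q_0 = 42*0 + 1 = 1.
  i=1: a_1=1, p_1 = 1*42 + 1 = 43, q_1 = 1*1 + 0 = 1.
  i=2: a_2=1, p_2 = 1*43 + 42 = 85, q_2 = 1*1 + 1 = 2.
  i=3: a_3=3, p_3 = 3*85 + 43 = 298, q_3 = 3*2 + 1 = 7.
  i=4: a_4=1, p_4 = 1*298 + 85 = 383, q_4 = 1*7 + 2 = 9.
  i=5: a_5=41, p_5 = 41*383 + 298 = 16001, q_5 = 41*9 + 7 = 376.
  i=6: a_6=1, p_6 = 1*16001 + 383 = 16384, q_6 = 1*376 + 9 = 385.
  i=7: a_7=3, p_7 = 3*16384 + 16001 = 65153, q_7 = 3*385 + 376 = 1531.
  i=8: a_8=1, p_8 = 1*65153 + 16384 = 81537, q_8 = 1*1531 + 385 = 1916.
  i=9: a_9=1, p_9 = 1*81537 + 65153 = 146690, q_9 = 1*1916 + 1531 = 3447.
Check: 146690^2 - 1811*3447^2 = 21517956100 - 21517956099 = 1, so (x, y) = (146690, 3447) solves the equation, and by the theorem it is the least positive solution.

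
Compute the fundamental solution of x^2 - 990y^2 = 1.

First expand sqrt(990) as a continued fraction. With x_i = (sqrt(990) + m_i)/d_i and (m_0, d_0) = (0, 1): a_0 = floor(sqrt(990)) = 31, since 31^2 = 961 <= 990 < 1024 = 32^2.
Iterate m_{i+1} = d_i*a_i - m_i, d_{i+1} = (990 - m_{i+1}^2)/d_i, a_{i+1} = floor((a_0 + m_{i+1})/d_{i+1}):
  m_1 = 1*31 - 0 = 31, d_1 = (990 - 31^2)/1 = 29/1 = 29, a_1 = floor((31 + 31)/29) = 2.
  m_2 = 29*2 - 31 = 27, d_2 = (990 - 27^2)/29 = 261/29 = 9, a_2 = floor((31 + 27)/9) = 6.
  m_3 = 9*6 - 27 = 27, d_3 = (990 - 27^2)/9 = 261/9 = 29, a_3 = floor((31 + 27)/29) = 2.
  m_4 = 29*2 - 27 = 31, d_4 = (990 - 31^2)/29 = 29/29 = 1, a_4 = floor((31 + 31)/1) = 62.
  m_5 = 1*62 - 31 = 31, d_5 = (990 - 31^2)/1 = 29/1 = 29: (m_5, d_5) = (m_1, d_1) = (31, 29), so from here the quotients repeat a_1, ..., a_4; the period length is 4.
So sqrt(990) = [31; (2, 6, 2, 62)] with period length k = 4.
k is even, so the fundamental solution of x^2 - 990y^2 = 1 is (p_{k-1}, q_{k-1}) = (p_3, q_3); compute convergents through index 3.
Convergents (p_i = a_i*p_{i-1} + p_{i-2}, q_i = a_i*q_{i-1} + q_{i-2} with p_{-2}=0, p_{-1}=1, q_{-2}=1, q_{-1}=0):
  i=0: a_0=31, p_0 = 31*1 + 0 = 31, q_0 = 31*0 + 1 = 1.
  i=1: a_1=2, p_1 = 2*31 + 1 = 63, q_1 = 2*1 + 0 = 2.
  i=2: a_2=6, p_2 = 6*63 + 31 = 409, q_2 = 6*2 + 1 = 13.
  i=3: a_3=2, p_3 = 2*409 + 63 = 881, q_3 = 2*13 + 2 = 28.
Check: 881^2 - 990*28^2 = 776161 - 776160 = 1, so (x, y) = (881, 28) solves the equation, and by the theorem it is the least positive solution.

(x, y) = (881, 28)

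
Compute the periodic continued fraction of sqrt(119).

Write x_i = (sqrt(119) + m_i)/d_i with (m_0, d_0) = (0, 1). a_0 = floor(sqrt(119)) = 10, since 10^2 = 100 <= 119 < 121 = 11^2.
Iterate m_{i+1} = d_i*a_i - m_i, d_{i+1} = (119 - m_{i+1}^2)/d_i, a_{i+1} = floor((a_0 + m_{i+1})/d_{i+1}):
  m_1 = 1*10 - 0 = 10, d_1 = (119 - 10^2)/1 = 19/1 = 19, a_1 = floor((10 + 10)/19) = 1.
  m_2 = 19*1 - 10 = 9, d_2 = (119 - 9^2)/19 = 38/19 = 2, a_2 = floor((10 + 9)/2) = 9.
  m_3 = 2*9 - 9 = 9, d_3 = (119 - 9^2)/2 = 38/2 = 19, a_3 = floor((10 + 9)/19) = 1.
  m_4 = 19*1 - 9 = 10, d_4 = (119 - 10^2)/19 = 19/19 = 1, a_4 = floor((10 + 10)/1) = 20.
  m_5 = 1*20 - 10 = 10, d_5 = (119 - 10^2)/1 = 19/1 = 19: (m_5, d_5) = (m_1, d_1) = (10, 19), so from here the quotients repeat a_1, ..., a_4; the period length is 4.
Hence the expansion of sqrt(119) is a_0 = 10 followed by the repeating block 1, 9, 1, 20 (period 4).

[10; (1, 9, 1, 20)]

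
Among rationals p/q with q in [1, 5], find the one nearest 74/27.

11/4

Expand x = 74/27 as a continued fraction with the Euclidean algorithm:
  74 = 2*27 + 20, so a_0 = 2.
  27 = 1*20 + 7, so a_1 = 1.
  20 = 2*7 + 6, so a_2 = 2.
  7 = 1*6 + 1, so a_3 = 1.
  6 = 6*1 + 0, so a_4 = 6.
so x = [2; 1, 2, 1, 6].
Convergents (p_i = a_i*p_{i-1} + p_{i-2}, q_i = a_i*q_{i-1} + q_{i-2} with p_{-2}=0, p_{-1}=1, q_{-2}=1, q_{-1}=0), until the denominator exceeds 5:
  i=0: a_0=2, p_0 = 2*1 + 0 = 2, q_0 = 2*0 + 1 = 1.
  i=1: a_1=1, p_1 = 1*2 + 1 = 3, q_1 = 1*1 + 0 = 1.
  i=2: a_2=2, p_2 = 2*3 + 2 = 8, q_2 = 2*1 + 1 = 3.
  i=3: a_3=1, p_3 = 1*8 + 3 = 11, q_3 = 1*3 + 1 = 4.
  i=4: a_4=6, p_4 = 6*11 + 8 = 74, q_4 = 6*4 + 3 = 27.
q_4 = 27 > 5, so the last convergent with denominator <= 5 is p_3/q_3 = 11/4.
The closest fraction with denominator <= 5 is either p_3/q_3 or the intermediate fraction (k*p_3 + p_2)/(k*q_3 + q_2) with the largest k >= 1 whose denominator stays <= 5; these approach x as k grows, and every other convergent or intermediate fraction in range is farther away.
Largest k: floor((5 - q_2)/q_3) = floor((5 - 3)/4) = 0.
Since k = 0, no intermediate fraction beyond p_3/q_3 has denominator <= 5, so the convergent 11/4 is the closest (its error is |74*4 - 11*27|/(27*4) = 1/108).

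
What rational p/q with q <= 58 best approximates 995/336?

77/26

Expand x = 995/336 as a continued fraction with the Euclidean algorithm:
  995 = 2*336 + 323, so a_0 = 2.
  336 = 1*323 + 13, so a_1 = 1.
  323 = 24*13 + 11, so a_2 = 24.
  13 = 1*11 + 2, so a_3 = 1.
  11 = 5*2 + 1, so a_4 = 5.
  2 = 2*1 + 0, so a_5 = 2.
so x = [2; 1, 24, 1, 5, 2].
Convergents (p_i = a_i*p_{i-1} + p_{i-2}, q_i = a_i*q_{i-1} + q_{i-2} with p_{-2}=0, p_{-1}=1, q_{-2}=1, q_{-1}=0), until the denominator exceeds 58:
  i=0: a_0=2, p_0 = 2*1 + 0 = 2, q_0 = 2*0 + 1 = 1.
  i=1: a_1=1, p_1 = 1*2 + 1 = 3, q_1 = 1*1 + 0 = 1.
  i=2: a_2=24, p_2 = 24*3 + 2 = 74, q_2 = 24*1 + 1 = 25.
  i=3: a_3=1, p_3 = 1*74 + 3 = 77, q_3 = 1*25 + 1 = 26.
  i=4: a_4=5, p_4 = 5*77 + 74 = 459, q_4 = 5*26 + 25 = 155.
q_4 = 155 > 58, so the last convergent with denominator <= 58 is p_3/q_3 = 77/26.
The closest fraction with denominator <= 58 is either p_3/q_3 or the intermediate fraction (k*p_3 + p_2)/(k*q_3 + q_2) with the largest k >= 1 whose denominator stays <= 58; these approach x as k grows, and every other convergent or intermediate fraction in range is farther away.
Largest k: floor((58 - q_2)/q_3) = floor((58 - 25)/26) = 1.
That gives (1*77 + 74)/(1*26 + 25) = 151/51.
Compare the errors: |x - 77/26| = |995*26 - 77*336|/(336*26) = 2/8736, and |x - 151/51| = |995*51 - 151*336|/(336*51) = 9/17136.
Cross-multiplying, 2*17136 = 34272 < 78624 = 9*8736, so 2/8736 is smaller: the convergent 77/26 is closer to x than 151/51.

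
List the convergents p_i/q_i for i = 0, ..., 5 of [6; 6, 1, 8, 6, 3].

6/1, 37/6, 43/7, 381/62, 2329/379, 7368/1199

Using the convergent recurrence p_i = a_i*p_{i-1} + p_{i-2}, q_i = a_i*q_{i-1} + q_{i-2} with p_{-2}=0, p_{-1}=1, q_{-2}=1, q_{-1}=0:
  i=0: a_0=6, p_0 = 6*1 + 0 = 6, q_0 = 6*0 + 1 = 1.
  i=1: a_1=6, p_1 = 6*6 + 1 = 37, q_1 = 6*1 + 0 = 6.
  i=2: a_2=1, p_2 = 1*37 + 6 = 43, q_2 = 1*6 + 1 = 7.
  i=3: a_3=8, p_3 = 8*43 + 37 = 381, q_3 = 8*7 + 6 = 62.
  i=4: a_4=6, p_4 = 6*381 + 43 = 2329, q_4 = 6*62 + 7 = 379.
  i=5: a_5=3, p_5 = 3*2329 + 381 = 7368, q_5 = 3*379 + 62 = 1199.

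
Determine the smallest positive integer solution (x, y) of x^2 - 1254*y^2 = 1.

(x, y) = (362405, 10234)

First expand sqrt(1254) as a continued fraction. With x_i = (sqrt(1254) + m_i)/d_i and (m_0, d_0) = (0, 1): a_0 = floor(sqrt(1254)) = 35, since 35^2 = 1225 <= 1254 < 1296 = 36^2.
Iterate m_{i+1} = d_i*a_i - m_i, d_{i+1} = (1254 - m_{i+1}^2)/d_i, a_{i+1} = floor((a_0 + m_{i+1})/d_{i+1}):
  m_1 = 1*35 - 0 = 35, d_1 = (1254 - 35^2)/1 = 29/1 = 29, a_1 = floor((35 + 35)/29) = 2.
  m_2 = 29*2 - 35 = 23, d_2 = (1254 - 23^2)/29 = 725/29 = 25, a_2 = floor((35 + 23)/25) = 2.
  m_3 = 25*2 - 23 = 27, d_3 = (1254 - 27^2)/25 = 525/25 = 21, a_3 = floor((35 + 27)/21) = 2.
  m_4 = 21*2 - 27 = 15, d_4 = (1254 - 15^2)/21 = 1029/21 = 49, a_4 = floor((35 + 15)/49) = 1.
  m_5 = 49*1 - 15 = 34, d_5 = (1254 - 34^2)/49 = 98/49 = 2, a_5 = floor((35 + 34)/2) = 34.
  m_6 = 2*34 - 34 = 34, d_6 = (1254 - 34^2)/2 = 98/2 = 49, a_6 = floor((35 + 34)/49) = 1.
  m_7 = 49*1 - 34 = 15, d_7 = (1254 - 15^2)/49 = 1029/49 = 21, a_7 = floor((35 + 15)/21) = 2.
  m_8 = 21*2 - 15 = 27, d_8 = (1254 - 27^2)/21 = 525/21 = 25, a_8 = floor((35 + 27)/25) = 2.
  m_9 = 25*2 - 27 = 23, d_9 = (1254 - 23^2)/25 = 725/25 = 29, a_9 = floor((35 + 23)/29) = 2.
  m_10 = 29*2 - 23 = 35, d_10 = (1254 - 35^2)/29 = 29/29 = 1, a_10 = floor((35 + 35)/1) = 70.
  m_11 = 1*70 - 35 = 35, d_11 = (1254 - 35^2)/1 = 29/1 = 29: (m_11, d_11) = (m_1, d_1) = (35, 29), so from here the quotients repeat a_1, ..., a_10; the period length is 10.
So sqrt(1254) = [35; (2, 2, 2, 1, 34, 1, 2, 2, 2, 70)] with period length k = 10.
k is even, so the fundamental solution of x^2 - 1254y^2 = 1 is (p_{k-1}, q_{k-1}) = (p_9, q_9); compute convergents through index 9.
Convergents (p_i = a_i*p_{i-1} + p_{i-2}, q_i = a_i*q_{i-1} + q_{i-2} with p_{-2}=0, p_{-1}=1, q_{-2}=1, q_{-1}=0):
  i=0: a_0=35, p_0 = 35*1 + 0 = 35, q_0 = 35*0 + 1 = 1.
  i=1: a_1=2, p_1 = 2*35 + 1 = 71, q_1 = 2*1 + 0 = 2.
  i=2: a_2=2, p_2 = 2*71 + 35 = 177, q_2 = 2*2 + 1 = 5.
  i=3: a_3=2, p_3 = 2*177 + 71 = 425, q_3 = 2*5 + 2 = 12.
  i=4: a_4=1, p_4 = 1*425 + 177 = 602, q_4 = 1*12 + 5 = 17.
  i=5: a_5=34, p_5 = 34*602 + 425 = 20893, q_5 = 34*17 + 12 = 590.
  i=6: a_6=1, p_6 = 1*20893 + 602 = 21495, q_6 = 1*590 + 17 = 607.
  i=7: a_7=2, p_7 = 2*21495 + 20893 = 63883, q_7 = 2*607 + 590 = 1804.
  i=8: a_8=2, p_8 = 2*63883 + 21495 = 149261, q_8 = 2*1804 + 607 = 4215.
  i=9: a_9=2, p_9 = 2*149261 + 63883 = 362405, q_9 = 2*4215 + 1804 = 10234.
Check: 362405^2 - 1254*10234^2 = 131337384025 - 131337384024 = 1, so (x, y) = (362405, 10234) solves the equation, and by the theorem it is the least positive solution.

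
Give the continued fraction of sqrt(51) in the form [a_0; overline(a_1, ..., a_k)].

[7; overline(7, 14)]

Write x_i = (sqrt(51) + m_i)/d_i with (m_0, d_0) = (0, 1). a_0 = floor(sqrt(51)) = 7, since 7^2 = 49 <= 51 < 64 = 8^2.
Iterate m_{i+1} = d_i*a_i - m_i, d_{i+1} = (51 - m_{i+1}^2)/d_i, a_{i+1} = floor((a_0 + m_{i+1})/d_{i+1}):
  m_1 = 1*7 - 0 = 7, d_1 = (51 - 7^2)/1 = 2/1 = 2, a_1 = floor((7 + 7)/2) = 7.
  m_2 = 2*7 - 7 = 7, d_2 = (51 - 7^2)/2 = 2/2 = 1, a_2 = floor((7 + 7)/1) = 14.
  m_3 = 1*14 - 7 = 7, d_3 = (51 - 7^2)/1 = 2/1 = 2: (m_3, d_3) = (m_1, d_1) = (7, 2), so from here the quotients repeat a_1, a_2; the period length is 2.
Hence the expansion of sqrt(51) is a_0 = 7 followed by the repeating block 7, 14 (period 2).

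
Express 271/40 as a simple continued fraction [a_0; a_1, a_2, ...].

Run the Euclidean algorithm on 271 and 40; the successive quotients are the partial quotients a_0, a_1, ... (each step inverts the fractional part left over by the previous one):
  271 = 6*40 + 31, so a_0 = 6.
  40 = 1*31 + 9, so a_1 = 1.
  31 = 3*9 + 4, so a_2 = 3.
  9 = 2*4 + 1, so a_3 = 2.
  4 = 4*1 + 0, so a_4 = 4.
The remainder reaches 0 after 5 divisions, so the expansion has 5 partial quotients, read off in order.

[6; 1, 3, 2, 4]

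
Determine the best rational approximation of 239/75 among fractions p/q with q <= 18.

Expand x = 239/75 as a continued fraction with the Euclidean algorithm:
  239 = 3*75 + 14, so a_0 = 3.
  75 = 5*14 + 5, so a_1 = 5.
  14 = 2*5 + 4, so a_2 = 2.
  5 = 1*4 + 1, so a_3 = 1.
  4 = 4*1 + 0, so a_4 = 4.
so x = [3; 5, 2, 1, 4].
Convergents (p_i = a_i*p_{i-1} + p_{i-2}, q_i = a_i*q_{i-1} + q_{i-2} with p_{-2}=0, p_{-1}=1, q_{-2}=1, q_{-1}=0), until the denominator exceeds 18:
  i=0: a_0=3, p_0 = 3*1 + 0 = 3, q_0 = 3*0 + 1 = 1.
  i=1: a_1=5, p_1 = 5*3 + 1 = 16, q_1 = 5*1 + 0 = 5.
  i=2: a_2=2, p_2 = 2*16 + 3 = 35, q_2 = 2*5 + 1 = 11.
  i=3: a_3=1, p_3 = 1*35 + 16 = 51, q_3 = 1*11 + 5 = 16.
  i=4: a_4=4, p_4 = 4*51 + 35 = 239, q_4 = 4*16 + 11 = 75.
q_4 = 75 > 18, so the last convergent with denominator <= 18 is p_3/q_3 = 51/16.
The closest fraction with denominator <= 18 is either p_3/q_3 or the intermediate fraction (k*p_3 + p_2)/(k*q_3 + q_2) with the largest k >= 1 whose denominator stays <= 18; these approach x as k grows, and every other convergent or intermediate fraction in range is farther away.
Largest k: floor((18 - q_2)/q_3) = floor((18 - 11)/16) = 0.
Since k = 0, no intermediate fraction beyond p_3/q_3 has denominator <= 18, so the convergent 51/16 is the closest (its error is |239*16 - 51*75|/(75*16) = 1/1200).

51/16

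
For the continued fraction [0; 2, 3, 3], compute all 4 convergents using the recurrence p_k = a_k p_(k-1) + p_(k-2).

Using the convergent recurrence p_i = a_i*p_{i-1} + p_{i-2}, q_i = a_i*q_{i-1} + q_{i-2} with p_{-2}=0, p_{-1}=1, q_{-2}=1, q_{-1}=0:
  i=0: a_0=0, p_0 = 0*1 + 0 = 0, q_0 = 0*0 + 1 = 1.
  i=1: a_1=2, p_1 = 2*0 + 1 = 1, q_1 = 2*1 + 0 = 2.
  i=2: a_2=3, p_2 = 3*1 + 0 = 3, q_2 = 3*2 + 1 = 7.
  i=3: a_3=3, p_3 = 3*3 + 1 = 10, q_3 = 3*7 + 2 = 23.

0/1, 1/2, 3/7, 10/23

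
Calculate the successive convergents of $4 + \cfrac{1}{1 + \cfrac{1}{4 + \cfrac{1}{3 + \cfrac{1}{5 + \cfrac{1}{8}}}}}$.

4/1, 5/1, 24/5, 77/16, 409/85, 3349/696

Using the convergent recurrence p_i = a_i*p_{i-1} + p_{i-2}, q_i = a_i*q_{i-1} + q_{i-2} with p_{-2}=0, p_{-1}=1, q_{-2}=1, q_{-1}=0:
  i=0: a_0=4, p_0 = 4*1 + 0 = 4, q_0 = 4*0 + 1 = 1.
  i=1: a_1=1, p_1 = 1*4 + 1 = 5, q_1 = 1*1 + 0 = 1.
  i=2: a_2=4, p_2 = 4*5 + 4 = 24, q_2 = 4*1 + 1 = 5.
  i=3: a_3=3, p_3 = 3*24 + 5 = 77, q_3 = 3*5 + 1 = 16.
  i=4: a_4=5, p_4 = 5*77 + 24 = 409, q_4 = 5*16 + 5 = 85.
  i=5: a_5=8, p_5 = 8*409 + 77 = 3349, q_5 = 8*85 + 16 = 696.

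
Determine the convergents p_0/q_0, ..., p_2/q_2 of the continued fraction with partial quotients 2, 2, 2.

Using the convergent recurrence p_i = a_i*p_{i-1} + p_{i-2}, q_i = a_i*q_{i-1} + q_{i-2} with p_{-2}=0, p_{-1}=1, q_{-2}=1, q_{-1}=0:
  i=0: a_0=2, p_0 = 2*1 + 0 = 2, q_0 = 2*0 + 1 = 1.
  i=1: a_1=2, p_1 = 2*2 + 1 = 5, q_1 = 2*1 + 0 = 2.
  i=2: a_2=2, p_2 = 2*5 + 2 = 12, q_2 = 2*2 + 1 = 5.

2/1, 5/2, 12/5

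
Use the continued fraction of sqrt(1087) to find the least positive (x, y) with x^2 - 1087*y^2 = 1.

First expand sqrt(1087) as a continued fraction. With x_i = (sqrt(1087) + m_i)/d_i and (m_0, d_0) = (0, 1): a_0 = floor(sqrt(1087)) = 32, since 32^2 = 1024 <= 1087 < 1089 = 33^2.
Iterate m_{i+1} = d_i*a_i - m_i, d_{i+1} = (1087 - m_{i+1}^2)/d_i, a_{i+1} = floor((a_0 + m_{i+1})/d_{i+1}):
  m_1 = 1*32 - 0 = 32, d_1 = (1087 - 32^2)/1 = 63/1 = 63, a_1 = floor((32 + 32)/63) = 1.
  m_2 = 63*1 - 32 = 31, d_2 = (1087 - 31^2)/63 = 126/63 = 2, a_2 = floor((32 + 31)/2) = 31.
  m_3 = 2*31 - 31 = 31, d_3 = (1087 - 31^2)/2 = 126/2 = 63, a_3 = floor((32 + 31)/63) = 1.
  m_4 = 63*1 - 31 = 32, d_4 = (1087 - 32^2)/63 = 63/63 = 1, a_4 = floor((32 + 32)/1) = 64.
  m_5 = 1*64 - 32 = 32, d_5 = (1087 - 32^2)/1 = 63/1 = 63: (m_5, d_5) = (m_1, d_1) = (32, 63), so from here the quotients repeat a_1, ..., a_4; the period length is 4.
So sqrt(1087) = [32; (1, 31, 1, 64)] with period length k = 4.
k is even, so the fundamental solution of x^2 - 1087y^2 = 1 is (p_{k-1}, q_{k-1}) = (p_3, q_3); compute convergents through index 3.
Convergents (p_i = a_i*p_{i-1} + p_{i-2}, q_i = a_i*q_{i-1} + q_{i-2} with p_{-2}=0, p_{-1}=1, q_{-2}=1, q_{-1}=0):
  i=0: a_0=32, p_0 = 32*1 + 0 = 32, q_0 = 32*0 + 1 = 1.
  i=1: a_1=1, p_1 = 1*32 + 1 = 33, q_1 = 1*1 + 0 = 1.
  i=2: a_2=31, p_2 = 31*33 + 32 = 1055, q_2 = 31*1 + 1 = 32.
  i=3: a_3=1, p_3 = 1*1055 + 33 = 1088, q_3 = 1*32 + 1 = 33.
Check: 1088^2 - 1087*33^2 = 1183744 - 1183743 = 1, so (x, y) = (1088, 33) solves the equation, and by the theorem it is the least positive solution.

(x, y) = (1088, 33)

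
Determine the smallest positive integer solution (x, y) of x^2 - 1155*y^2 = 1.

(x, y) = (34, 1)

First expand sqrt(1155) as a continued fraction. With x_i = (sqrt(1155) + m_i)/d_i and (m_0, d_0) = (0, 1): a_0 = floor(sqrt(1155)) = 33, since 33^2 = 1089 <= 1155 < 1156 = 34^2.
Iterate m_{i+1} = d_i*a_i - m_i, d_{i+1} = (1155 - m_{i+1}^2)/d_i, a_{i+1} = floor((a_0 + m_{i+1})/d_{i+1}):
  m_1 = 1*33 - 0 = 33, d_1 = (1155 - 33^2)/1 = 66/1 = 66, a_1 = floor((33 + 33)/66) = 1.
  m_2 = 66*1 - 33 = 33, d_2 = (1155 - 33^2)/66 = 66/66 = 1, a_2 = floor((33 + 33)/1) = 66.
  m_3 = 1*66 - 33 = 33, d_3 = (1155 - 33^2)/1 = 66/1 = 66: (m_3, d_3) = (m_1, d_1) = (33, 66), so from here the quotients repeat a_1, a_2; the period length is 2.
So sqrt(1155) = [33; (1, 66)] with period length k = 2.
k is even, so the fundamental solution of x^2 - 1155y^2 = 1 is (p_{k-1}, q_{k-1}) = (p_1, q_1); compute convergents through index 1.
Convergents (p_i = a_i*p_{i-1} + p_{i-2}, q_i = a_i*q_{i-1} + q_{i-2} with p_{-2}=0, p_{-1}=1, q_{-2}=1, q_{-1}=0):
  i=0: a_0=33, p_0 = 33*1 + 0 = 33, q_0 = 33*0 + 1 = 1.
  i=1: a_1=1, p_1 = 1*33 + 1 = 34, q_1 = 1*1 + 0 = 1.
Check: 34^2 - 1155*1^2 = 1156 - 1155 = 1, so (x, y) = (34, 1) solves the equation, and by the theorem it is the least positive solution.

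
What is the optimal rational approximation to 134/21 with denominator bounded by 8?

51/8

Expand x = 134/21 as a continued fraction with the Euclidean algorithm:
  134 = 6*21 + 8, so a_0 = 6.
  21 = 2*8 + 5, so a_1 = 2.
  8 = 1*5 + 3, so a_2 = 1.
  5 = 1*3 + 2, so a_3 = 1.
  3 = 1*2 + 1, so a_4 = 1.
  2 = 2*1 + 0, so a_5 = 2.
so x = [6; 2, 1, 1, 1, 2].
Convergents (p_i = a_i*p_{i-1} + p_{i-2}, q_i = a_i*q_{i-1} + q_{i-2} with p_{-2}=0, p_{-1}=1, q_{-2}=1, q_{-1}=0), until the denominator exceeds 8:
  i=0: a_0=6, p_0 = 6*1 + 0 = 6, q_0 = 6*0 + 1 = 1.
  i=1: a_1=2, p_1 = 2*6 + 1 = 13, q_1 = 2*1 + 0 = 2.
  i=2: a_2=1, p_2 = 1*13 + 6 = 19, q_2 = 1*2 + 1 = 3.
  i=3: a_3=1, p_3 = 1*19 + 13 = 32, q_3 = 1*3 + 2 = 5.
  i=4: a_4=1, p_4 = 1*32 + 19 = 51, q_4 = 1*5 + 3 = 8.
  i=5: a_5=2, p_5 = 2*51 + 32 = 134, q_5 = 2*8 + 5 = 21.
q_5 = 21 > 8, so the last convergent with denominator <= 8 is p_4/q_4 = 51/8.
The closest fraction with denominator <= 8 is either p_4/q_4 or the intermediate fraction (k*p_4 + p_3)/(k*q_4 + q_3) with the largest k >= 1 whose denominator stays <= 8; these approach x as k grows, and every other convergent or intermediate fraction in range is farther away.
Largest k: floor((8 - q_3)/q_4) = floor((8 - 5)/8) = 0.
Since k = 0, no intermediate fraction beyond p_4/q_4 has denominator <= 8, so the convergent 51/8 is the closest (its error is |134*8 - 51*21|/(21*8) = 1/168).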